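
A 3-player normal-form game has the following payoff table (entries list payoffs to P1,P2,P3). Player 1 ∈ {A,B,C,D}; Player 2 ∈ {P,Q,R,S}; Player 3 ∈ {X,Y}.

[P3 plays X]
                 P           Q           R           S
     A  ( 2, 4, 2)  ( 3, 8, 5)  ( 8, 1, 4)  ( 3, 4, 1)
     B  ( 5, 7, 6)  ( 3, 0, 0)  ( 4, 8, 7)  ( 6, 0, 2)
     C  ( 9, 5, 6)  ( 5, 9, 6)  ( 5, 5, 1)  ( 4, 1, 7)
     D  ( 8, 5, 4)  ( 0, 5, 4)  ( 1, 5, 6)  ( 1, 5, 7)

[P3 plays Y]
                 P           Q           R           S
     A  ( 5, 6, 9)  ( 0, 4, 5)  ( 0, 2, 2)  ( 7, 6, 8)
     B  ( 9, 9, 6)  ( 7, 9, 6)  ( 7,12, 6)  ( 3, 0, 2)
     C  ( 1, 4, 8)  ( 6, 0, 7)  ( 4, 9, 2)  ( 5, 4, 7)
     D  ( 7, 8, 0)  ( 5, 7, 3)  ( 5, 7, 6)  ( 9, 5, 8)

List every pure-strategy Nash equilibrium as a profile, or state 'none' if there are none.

(A,P,X): not NE [P1→C gives 9>2; P2→Q gives 8>4; P3→Y gives 9>2]
(A,P,Y): not NE [P1→B gives 9>5]
(A,Q,X): not NE [P1→C gives 5>3]
(A,Q,Y): not NE [P1→B gives 7>0; P2→S gives 6>4]
(A,R,X): not NE [P2→Q gives 8>1]
(A,R,Y): not NE [P1→B gives 7>0; P2→S gives 6>2; P3→X gives 4>2]
(A,S,X): not NE [P1→B gives 6>3; P2→Q gives 8>4; P3→Y gives 8>1]
(A,S,Y): not NE [P1→D gives 9>7]
(B,P,X): not NE [P1→C gives 9>5; P2→R gives 8>7]
(B,P,Y): not NE [P2→R gives 12>9]
(B,Q,X): not NE [P1→C gives 5>3; P2→R gives 8>0; P3→Y gives 6>0]
(B,Q,Y): not NE [P2→R gives 12>9]
(B,R,X): not NE [P1→A gives 8>4]
(B,R,Y): not NE [P3→X gives 7>6]
(B,S,X): not NE [P2→R gives 8>0]
(B,S,Y): not NE [P1→D gives 9>3; P2→R gives 12>0]
(C,P,X): not NE [P2→Q gives 9>5; P3→Y gives 8>6]
(C,P,Y): not NE [P1→B gives 9>1; P2→R gives 9>4]
(C,Q,X): not NE [P3→Y gives 7>6]
(C,Q,Y): not NE [P1→B gives 7>6; P2→R gives 9>0]
(C,R,X): not NE [P1→A gives 8>5; P2→Q gives 9>5; P3→Y gives 2>1]
(C,R,Y): not NE [P1→B gives 7>4]
(C,S,X): not NE [P1→B gives 6>4; P2→Q gives 9>1]
(C,S,Y): not NE [P1→D gives 9>5; P2→R gives 9>4]
(D,P,X): not NE [P1→C gives 9>8]
(D,P,Y): not NE [P1→B gives 9>7; P3→X gives 4>0]
(D,Q,X): not NE [P1→C gives 5>0]
(D,Q,Y): not NE [P1→B gives 7>5; P2→P gives 8>7; P3→X gives 4>3]
(D,R,X): not NE [P1→A gives 8>1]
(D,R,Y): not NE [P1→B gives 7>5; P2→P gives 8>7]
(D,S,X): not NE [P1→B gives 6>1; P3→Y gives 8>7]
(D,S,Y): not NE [P2→P gives 8>5]

No pure NE.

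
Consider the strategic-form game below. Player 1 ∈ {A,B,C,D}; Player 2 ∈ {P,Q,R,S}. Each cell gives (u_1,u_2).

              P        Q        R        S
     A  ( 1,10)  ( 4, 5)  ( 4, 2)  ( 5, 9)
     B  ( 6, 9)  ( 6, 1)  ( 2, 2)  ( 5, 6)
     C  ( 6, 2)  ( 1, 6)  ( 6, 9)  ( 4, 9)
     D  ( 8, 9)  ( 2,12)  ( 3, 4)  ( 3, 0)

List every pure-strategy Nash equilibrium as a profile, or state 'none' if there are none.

NE set: (C,R)

(A,P): not NE [P1→D gives 8>1]
(A,Q): not NE [P1→B gives 6>4; P2→P gives 10>5]
(A,R): not NE [P1→C gives 6>4; P2→P gives 10>2]
(A,S): not NE [P2→P gives 10>9]
(B,P): not NE [P1→D gives 8>6]
(B,Q): not NE [P2→P gives 9>1]
(B,R): not NE [P1→C gives 6>2; P2→P gives 9>2]
(B,S): not NE [P2→P gives 9>6]
(C,P): not NE [P1→D gives 8>6; P2→S gives 9>2]
(C,Q): not NE [P1→B gives 6>1; P2→S gives 9>6]
(C,R): NE
(C,S): not NE [P1→B gives 5>4]
(D,P): not NE [P2→Q gives 12>9]
(D,Q): not NE [P1→B gives 6>2]
(D,R): not NE [P1→C gives 6>3; P2→Q gives 12>4]
(D,S): not NE [P1→B gives 5>3; P2→Q gives 12>0]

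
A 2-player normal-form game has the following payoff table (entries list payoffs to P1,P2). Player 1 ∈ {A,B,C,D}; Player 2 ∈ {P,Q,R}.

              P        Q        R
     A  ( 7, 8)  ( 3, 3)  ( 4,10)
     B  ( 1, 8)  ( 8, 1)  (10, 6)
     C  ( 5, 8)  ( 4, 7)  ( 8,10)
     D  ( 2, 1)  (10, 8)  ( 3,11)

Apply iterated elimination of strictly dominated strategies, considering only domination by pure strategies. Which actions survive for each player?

P2 drop Q (R beats it: A:10>3 B:6>1 C:10>7 D:11>8)
P1 drop D (A beats it: P:7>2 R:4>3)
P1→{A,B,C} P2→{P,R}

Survivors P1:{A,B,C} P2:{P,R}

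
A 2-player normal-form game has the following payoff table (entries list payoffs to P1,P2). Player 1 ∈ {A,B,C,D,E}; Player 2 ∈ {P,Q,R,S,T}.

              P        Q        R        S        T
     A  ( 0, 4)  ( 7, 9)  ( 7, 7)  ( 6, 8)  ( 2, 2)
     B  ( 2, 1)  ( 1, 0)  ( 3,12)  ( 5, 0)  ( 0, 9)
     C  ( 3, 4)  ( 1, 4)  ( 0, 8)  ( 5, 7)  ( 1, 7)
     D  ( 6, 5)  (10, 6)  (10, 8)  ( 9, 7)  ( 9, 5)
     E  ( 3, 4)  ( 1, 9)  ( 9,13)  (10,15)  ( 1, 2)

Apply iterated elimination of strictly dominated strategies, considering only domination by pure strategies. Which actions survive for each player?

P1 drop A (D beats it: P:6>0 Q:10>7 R:10>7 S:9>6 T:9>2)
P1 drop B (D beats it: P:6>2 Q:10>1 R:10>3 S:9>5 T:9>0)
P1 drop C (D beats it: P:6>3 Q:10>1 R:10>0 S:9>5 T:9>1)
P2 drop P (Q beats it: D:6>5 E:9>4)
P2 drop Q (R beats it: D:8>6 E:13>9)
P2 drop T (R beats it: D:8>5 E:13>2)
P1→{D,E} P2→{R,S}

Survivors P1:{D,E} P2:{R,S}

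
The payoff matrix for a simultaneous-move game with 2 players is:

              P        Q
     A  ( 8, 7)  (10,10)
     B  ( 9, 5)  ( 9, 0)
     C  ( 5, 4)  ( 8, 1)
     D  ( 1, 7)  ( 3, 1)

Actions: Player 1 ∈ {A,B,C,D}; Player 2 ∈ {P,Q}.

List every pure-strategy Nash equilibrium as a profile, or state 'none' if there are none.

NE set: (A,Q), (B,P)

(A,P): not NE [P1→B gives 9>8; P2→Q gives 10>7]
(A,Q): NE
(B,P): NE
(B,Q): not NE [P1→A gives 10>9; P2→P gives 5>0]
(C,P): not NE [P1→B gives 9>5]
(C,Q): not NE [P1→A gives 10>8; P2→P gives 4>1]
(D,P): not NE [P1→B gives 9>1]
(D,Q): not NE [P1→A gives 10>3; P2→P gives 7>1]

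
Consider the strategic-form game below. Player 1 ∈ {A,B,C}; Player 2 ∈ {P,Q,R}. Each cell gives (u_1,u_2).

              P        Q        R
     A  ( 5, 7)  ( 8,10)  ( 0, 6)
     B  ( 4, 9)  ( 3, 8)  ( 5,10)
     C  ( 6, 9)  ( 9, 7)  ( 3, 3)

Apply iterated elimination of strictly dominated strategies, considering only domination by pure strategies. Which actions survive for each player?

Remaining: P1:{B,C} P2:{P,R}

P1 drop A (C beats it: P:6>5 Q:9>8 R:3>0)
P2 drop Q (P beats it: B:9>8 C:9>7)
P1→{B,C} P2→{P,R}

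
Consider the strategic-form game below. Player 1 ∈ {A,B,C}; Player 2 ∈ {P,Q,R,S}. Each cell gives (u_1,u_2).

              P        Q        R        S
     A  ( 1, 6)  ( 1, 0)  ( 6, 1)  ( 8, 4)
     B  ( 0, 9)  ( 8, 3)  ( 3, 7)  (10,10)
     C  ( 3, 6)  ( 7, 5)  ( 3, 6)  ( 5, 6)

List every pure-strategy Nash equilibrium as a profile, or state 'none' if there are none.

(A,P): not NE [P1→C gives 3>1]
(A,Q): not NE [P1→B gives 8>1; P2→P gives 6>0]
(A,R): not NE [P2→P gives 6>1]
(A,S): not NE [P1→B gives 10>8; P2→P gives 6>4]
(B,P): not NE [P1→C gives 3>0; P2→S gives 10>9]
(B,Q): not NE [P2→S gives 10>3]
(B,R): not NE [P1→A gives 6>3; P2→S gives 10>7]
(B,S): NE
(C,P): NE
(C,Q): not NE [P1→B gives 8>7; P2→S gives 6>5]
(C,R): not NE [P1→A gives 6>3]
(C,S): not NE [P1→B gives 10>5]

Nash profiles: (B,S), (C,P)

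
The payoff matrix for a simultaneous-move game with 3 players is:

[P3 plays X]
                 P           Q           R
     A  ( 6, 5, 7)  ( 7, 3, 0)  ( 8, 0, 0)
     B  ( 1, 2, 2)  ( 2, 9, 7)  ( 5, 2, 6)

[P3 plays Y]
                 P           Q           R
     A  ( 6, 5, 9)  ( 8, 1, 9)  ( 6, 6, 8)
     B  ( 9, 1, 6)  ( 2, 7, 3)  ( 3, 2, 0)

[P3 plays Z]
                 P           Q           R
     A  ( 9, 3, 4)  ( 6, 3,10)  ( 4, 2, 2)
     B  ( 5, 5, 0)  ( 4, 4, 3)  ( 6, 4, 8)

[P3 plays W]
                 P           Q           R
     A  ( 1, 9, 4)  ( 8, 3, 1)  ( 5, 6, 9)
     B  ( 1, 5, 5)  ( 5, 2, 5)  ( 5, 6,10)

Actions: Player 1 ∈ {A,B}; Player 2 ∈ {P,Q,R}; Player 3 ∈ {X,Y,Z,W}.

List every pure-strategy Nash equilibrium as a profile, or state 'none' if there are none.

(A,P,X): not NE [P3→Y gives 9>7]
(A,P,Y): not NE [P1→B gives 9>6; P2→R gives 6>5]
(A,P,Z): not NE [P3→Y gives 9>4]
(A,P,W): not NE [P3→Y gives 9>4]
(A,Q,X): not NE [P2→P gives 5>3; P3→Z gives 10>0]
(A,Q,Y): not NE [P2→R gives 6>1; P3→Z gives 10>9]
(A,Q,Z): NE
(A,Q,W): not NE [P2→P gives 9>3; P3→Z gives 10>1]
(A,R,X): not NE [P2→P gives 5>0; P3→W gives 9>0]
(A,R,Y): not NE [P3→W gives 9>8]
(A,R,Z): not NE [P1→B gives 6>4; P2→Q gives 3>2; P3→W gives 9>2]
(A,R,W): not NE [P2→P gives 9>6]
(B,P,X): not NE [P1→A gives 6>1; P2→Q gives 9>2; P3→Y gives 6>2]
(B,P,Y): not NE [P2→Q gives 7>1]
(B,P,Z): not NE [P1→A gives 9>5; P3→Y gives 6>0]
(B,P,W): not NE [P2→R gives 6>5; P3→Y gives 6>5]
(B,Q,X): not NE [P1→A gives 7>2]
(B,Q,Y): not NE [P1→A gives 8>2; P3→X gives 7>3]
(B,Q,Z): not NE [P1→A gives 6>4; P2→P gives 5>4; P3→X gives 7>3]
(B,Q,W): not NE [P1→A gives 8>5; P2→R gives 6>2; P3→X gives 7>5]
(B,R,X): not NE [P1→A gives 8>5; P2→Q gives 9>2; P3→W gives 10>6]
(B,R,Y): not NE [P1→A gives 6>3; P2→Q gives 7>2; P3→W gives 10>0]
(B,R,Z): not NE [P2→P gives 5>4; P3→W gives 10>8]
(B,R,W): NE

Nash profiles: (A,Q,Z), (B,R,W)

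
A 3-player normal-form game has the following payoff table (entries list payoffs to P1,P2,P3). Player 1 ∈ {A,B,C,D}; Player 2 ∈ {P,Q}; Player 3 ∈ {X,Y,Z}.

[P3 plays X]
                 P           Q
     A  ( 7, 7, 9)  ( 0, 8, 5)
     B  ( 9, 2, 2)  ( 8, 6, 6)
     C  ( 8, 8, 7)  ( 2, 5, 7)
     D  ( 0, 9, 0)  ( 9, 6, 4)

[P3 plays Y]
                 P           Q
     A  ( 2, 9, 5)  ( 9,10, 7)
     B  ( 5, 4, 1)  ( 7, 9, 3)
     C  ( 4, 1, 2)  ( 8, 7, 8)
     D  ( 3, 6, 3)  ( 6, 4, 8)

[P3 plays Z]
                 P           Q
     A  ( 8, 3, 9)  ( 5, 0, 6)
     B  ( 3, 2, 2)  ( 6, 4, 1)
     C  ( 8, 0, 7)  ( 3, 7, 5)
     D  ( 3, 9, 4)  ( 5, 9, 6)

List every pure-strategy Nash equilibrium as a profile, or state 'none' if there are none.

PSNE = {(A,P,Z), (A,Q,Y)}

(A,P,X): not NE [P1→B gives 9>7; P2→Q gives 8>7]
(A,P,Y): not NE [P1→B gives 5>2; P2→Q gives 10>9; P3→Z gives 9>5]
(A,P,Z): NE
(A,Q,X): not NE [P1→D gives 9>0; P3→Y gives 7>5]
(A,Q,Y): NE
(A,Q,Z): not NE [P1→B gives 6>5; P2→P gives 3>0; P3→Y gives 7>6]
(B,P,X): not NE [P2→Q gives 6>2]
(B,P,Y): not NE [P2→Q gives 9>4; P3→Z gives 2>1]
(B,P,Z): not NE [P1→C gives 8>3; P2→Q gives 4>2]
(B,Q,X): not NE [P1→D gives 9>8]
(B,Q,Y): not NE [P1→A gives 9>7; P3→X gives 6>3]
(B,Q,Z): not NE [P3→X gives 6>1]
(C,P,X): not NE [P1→B gives 9>8]
(C,P,Y): not NE [P1→B gives 5>4; P2→Q gives 7>1; P3→Z gives 7>2]
(C,P,Z): not NE [P2→Q gives 7>0]
(C,Q,X): not NE [P1→D gives 9>2; P2→P gives 8>5; P3→Y gives 8>7]
(C,Q,Y): not NE [P1→A gives 9>8]
(C,Q,Z): not NE [P1→B gives 6>3; P3→Y gives 8>5]
(D,P,X): not NE [P1→B gives 9>0; P3→Z gives 4>0]
(D,P,Y): not NE [P1→B gives 5>3; P3→Z gives 4>3]
(D,P,Z): not NE [P1→C gives 8>3]
(D,Q,X): not NE [P2→P gives 9>6; P3→Y gives 8>4]
(D,Q,Y): not NE [P1→A gives 9>6; P2→P gives 6>4]
(D,Q,Z): not NE [P1→B gives 6>5; P3→Y gives 8>6]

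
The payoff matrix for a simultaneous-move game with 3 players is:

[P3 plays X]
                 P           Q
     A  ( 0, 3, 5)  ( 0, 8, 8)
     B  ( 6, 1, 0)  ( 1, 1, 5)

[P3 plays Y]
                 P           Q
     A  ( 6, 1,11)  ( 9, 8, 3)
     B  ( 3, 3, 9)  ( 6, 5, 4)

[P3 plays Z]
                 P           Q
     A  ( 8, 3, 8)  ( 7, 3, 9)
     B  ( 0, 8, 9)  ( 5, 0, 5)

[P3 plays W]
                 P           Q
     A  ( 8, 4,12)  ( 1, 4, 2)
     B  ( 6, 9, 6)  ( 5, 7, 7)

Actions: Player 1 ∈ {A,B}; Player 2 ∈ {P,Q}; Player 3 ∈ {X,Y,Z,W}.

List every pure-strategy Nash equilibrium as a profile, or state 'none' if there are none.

NE set: (A,P,W), (A,Q,Z)

(A,P,X): not NE [P1→B gives 6>0; P2→Q gives 8>3; P3→W gives 12>5]
(A,P,Y): not NE [P2→Q gives 8>1; P3→W gives 12>11]
(A,P,Z): not NE [P3→W gives 12>8]
(A,P,W): NE
(A,Q,X): not NE [P1→B gives 1>0; P3→Z gives 9>8]
(A,Q,Y): not NE [P3→Z gives 9>3]
(A,Q,Z): NE
(A,Q,W): not NE [P1→B gives 5>1; P3→Z gives 9>2]
(B,P,X): not NE [P3→Z gives 9>0]
(B,P,Y): not NE [P1→A gives 6>3; P2→Q gives 5>3]
(B,P,Z): not NE [P1→A gives 8>0]
(B,P,W): not NE [P1→A gives 8>6; P3→Z gives 9>6]
(B,Q,X): not NE [P3→W gives 7>5]
(B,Q,Y): not NE [P1→A gives 9>6; P3→W gives 7>4]
(B,Q,Z): not NE [P1→A gives 7>5; P2→P gives 8>0; P3→W gives 7>5]
(B,Q,W): not NE [P2→P gives 9>7]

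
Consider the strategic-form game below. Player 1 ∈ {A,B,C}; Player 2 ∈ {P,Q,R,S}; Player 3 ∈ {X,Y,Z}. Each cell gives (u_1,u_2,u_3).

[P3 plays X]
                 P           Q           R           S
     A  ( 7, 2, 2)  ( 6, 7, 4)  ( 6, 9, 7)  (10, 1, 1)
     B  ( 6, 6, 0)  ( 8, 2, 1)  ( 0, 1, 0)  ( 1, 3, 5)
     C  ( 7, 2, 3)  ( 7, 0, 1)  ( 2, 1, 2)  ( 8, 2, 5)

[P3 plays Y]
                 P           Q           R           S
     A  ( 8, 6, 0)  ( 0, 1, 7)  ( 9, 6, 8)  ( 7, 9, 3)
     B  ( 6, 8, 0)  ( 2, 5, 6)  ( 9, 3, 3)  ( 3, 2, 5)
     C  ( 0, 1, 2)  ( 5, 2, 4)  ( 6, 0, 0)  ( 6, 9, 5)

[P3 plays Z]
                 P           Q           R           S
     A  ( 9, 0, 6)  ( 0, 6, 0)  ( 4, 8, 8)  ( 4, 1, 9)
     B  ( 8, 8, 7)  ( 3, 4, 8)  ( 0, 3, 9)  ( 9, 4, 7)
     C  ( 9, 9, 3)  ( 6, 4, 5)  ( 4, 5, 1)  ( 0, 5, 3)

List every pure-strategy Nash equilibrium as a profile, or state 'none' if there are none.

(A,P,X): not NE [P2→R gives 9>2; P3→Z gives 6>2]
(A,P,Y): not NE [P2→S gives 9>6; P3→Z gives 6>0]
(A,P,Z): not NE [P2→R gives 8>0]
(A,Q,X): not NE [P1→B gives 8>6; P2→R gives 9>7; P3→Y gives 7>4]
(A,Q,Y): not NE [P1→C gives 5>0; P2→S gives 9>1]
(A,Q,Z): not NE [P1→C gives 6>0; P2→R gives 8>6; P3→Y gives 7>0]
(A,R,X): not NE [P3→Z gives 8>7]
(A,R,Y): not NE [P2→S gives 9>6]
(A,R,Z): NE
(A,S,X): not NE [P2→R gives 9>1; P3→Z gives 9>1]
(A,S,Y): not NE [P3→Z gives 9>3]
(A,S,Z): not NE [P1→B gives 9>4; P2→R gives 8>1]
(B,P,X): not NE [P1→C gives 7>6; P3→Z gives 7>0]
(B,P,Y): not NE [P1→A gives 8>6; P3→Z gives 7>0]
(B,P,Z): not NE [P1→C gives 9>8]
(B,Q,X): not NE [P2→P gives 6>2; P3→Z gives 8>1]
(B,Q,Y): not NE [P1→C gives 5>2; P2→P gives 8>5; P3→Z gives 8>6]
(B,Q,Z): not NE [P1→C gives 6>3; P2→P gives 8>4]
(B,R,X): not NE [P1→A gives 6>0; P2→P gives 6>1; P3→Z gives 9>0]
(B,R,Y): not NE [P2→P gives 8>3; P3→Z gives 9>3]
(B,R,Z): not NE [P1→C gives 4>0; P2→P gives 8>3]
(B,S,X): not NE [P1→A gives 10>1; P2→P gives 6>3; P3→Z gives 7>5]
(B,S,Y): not NE [P1→A gives 7>3; P2→P gives 8>2; P3→Z gives 7>5]
(B,S,Z): not NE [P2→P gives 8>4]
(C,P,X): NE
(C,P,Y): not NE [P1→A gives 8>0; P2→S gives 9>1; P3→Z gives 3>2]
(C,P,Z): NE
(C,Q,X): not NE [P1→B gives 8>7; P2→S gives 2>0; P3→Z gives 5>1]
(C,Q,Y): not NE [P2→S gives 9>2; P3→Z gives 5>4]
(C,Q,Z): not NE [P2→P gives 9>4]
(C,R,X): not NE [P1→A gives 6>2; P2→S gives 2>1]
(C,R,Y): not NE [P1→B gives 9>6; P2→S gives 9>0; P3→X gives 2>0]
(C,R,Z): not NE [P2→P gives 9>5; P3→X gives 2>1]
(C,S,X): not NE [P1→A gives 10>8]
(C,S,Y): not NE [P1→A gives 7>6]
(C,S,Z): not NE [P1→B gives 9>0; P2→P gives 9>5; P3→Y gives 5>3]

NE set: (A,R,Z), (C,P,X), (C,P,Z)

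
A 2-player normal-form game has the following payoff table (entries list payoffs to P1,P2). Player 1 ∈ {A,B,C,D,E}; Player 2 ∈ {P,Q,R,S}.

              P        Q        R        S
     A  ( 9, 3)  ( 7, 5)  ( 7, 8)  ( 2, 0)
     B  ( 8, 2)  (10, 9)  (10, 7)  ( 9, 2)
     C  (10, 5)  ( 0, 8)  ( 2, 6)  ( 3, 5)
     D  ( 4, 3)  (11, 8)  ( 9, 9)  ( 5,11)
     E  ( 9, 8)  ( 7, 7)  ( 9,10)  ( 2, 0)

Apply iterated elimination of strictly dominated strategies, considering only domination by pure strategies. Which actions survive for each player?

Survivors P1:{B,D} P2:{Q,R,S}

P2 drop P (R beats it: A:8>3 B:7>2 C:6>5 D:9>3 E:10>8)
P1 drop A (B beats it: Q:10>7 R:10>7 S:9>2)
P1 drop C (B beats it: Q:10>0 R:10>2 S:9>3)
P1 drop E (B beats it: Q:10>7 R:10>9 S:9>2)
P1→{B,D} P2→{Q,R,S}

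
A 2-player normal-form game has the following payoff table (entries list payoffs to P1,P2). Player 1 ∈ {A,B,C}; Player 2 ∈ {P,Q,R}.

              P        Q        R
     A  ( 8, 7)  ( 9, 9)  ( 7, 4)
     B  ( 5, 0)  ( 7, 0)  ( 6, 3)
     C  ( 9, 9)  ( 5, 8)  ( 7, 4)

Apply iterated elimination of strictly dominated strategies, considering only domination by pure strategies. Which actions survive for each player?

P1 drop B (A beats it: P:8>5 Q:9>7 R:7>6)
P2 drop R (P beats it: A:7>4 C:9>4)
P1→{A,C} P2→{P,Q}

Remaining: P1:{A,C} P2:{P,Q}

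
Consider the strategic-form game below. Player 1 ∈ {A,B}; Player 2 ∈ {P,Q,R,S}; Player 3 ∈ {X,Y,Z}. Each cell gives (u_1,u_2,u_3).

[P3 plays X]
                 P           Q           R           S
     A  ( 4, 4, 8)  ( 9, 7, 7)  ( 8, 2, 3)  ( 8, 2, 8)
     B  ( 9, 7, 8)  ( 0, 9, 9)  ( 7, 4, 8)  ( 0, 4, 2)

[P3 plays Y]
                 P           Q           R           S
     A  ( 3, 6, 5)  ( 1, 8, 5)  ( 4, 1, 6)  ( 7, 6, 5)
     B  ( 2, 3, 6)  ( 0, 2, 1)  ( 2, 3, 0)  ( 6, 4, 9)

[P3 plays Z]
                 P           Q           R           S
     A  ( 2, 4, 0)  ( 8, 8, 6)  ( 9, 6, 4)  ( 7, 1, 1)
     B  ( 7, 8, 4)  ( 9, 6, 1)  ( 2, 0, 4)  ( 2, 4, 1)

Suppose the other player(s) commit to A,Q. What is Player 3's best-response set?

u_3(X vs A,Q) = 7
u_3(Y vs A,Q) = 5
u_3(Z vs A,Q) = 6
max payoff 7 at {X}

P3 best: {X}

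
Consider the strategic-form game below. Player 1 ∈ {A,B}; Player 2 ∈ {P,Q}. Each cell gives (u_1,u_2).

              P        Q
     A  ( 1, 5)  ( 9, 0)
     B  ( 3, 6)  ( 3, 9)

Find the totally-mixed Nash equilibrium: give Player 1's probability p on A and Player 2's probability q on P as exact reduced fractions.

P1 indiff ⇒ q·1+(1-q)·9 = q·3+(1-q)·3 ⇒ q(-2) = (1-q)(-6) ⇒ q = 3/4
P2 indiff ⇒ p·5+(1-p)·6 = p·0+(1-p)·9 ⇒ p(5) = (1-p)(3) ⇒ p = 3/8

P1 mixes 3/8 on A; P2 mixes 3/4 on P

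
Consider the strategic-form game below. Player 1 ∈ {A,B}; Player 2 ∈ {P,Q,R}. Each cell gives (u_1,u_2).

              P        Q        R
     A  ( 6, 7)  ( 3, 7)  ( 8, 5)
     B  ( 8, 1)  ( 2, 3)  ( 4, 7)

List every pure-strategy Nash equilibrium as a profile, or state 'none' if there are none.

NE set: (A,Q)

(A,P): not NE [P1→B gives 8>6]
(A,Q): NE
(A,R): not NE [P2→Q gives 7>5]
(B,P): not NE [P2→R gives 7>1]
(B,Q): not NE [P1→A gives 3>2; P2→R gives 7>3]
(B,R): not NE [P1→A gives 8>4]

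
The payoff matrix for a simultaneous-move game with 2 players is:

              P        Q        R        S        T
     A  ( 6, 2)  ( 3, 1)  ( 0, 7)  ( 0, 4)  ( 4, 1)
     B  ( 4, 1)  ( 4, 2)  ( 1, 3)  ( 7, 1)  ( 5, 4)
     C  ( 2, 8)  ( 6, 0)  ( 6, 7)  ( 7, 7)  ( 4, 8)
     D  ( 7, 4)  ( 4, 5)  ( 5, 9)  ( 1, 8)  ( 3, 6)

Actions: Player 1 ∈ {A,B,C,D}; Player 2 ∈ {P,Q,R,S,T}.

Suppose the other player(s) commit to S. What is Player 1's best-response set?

argmax u_1 = {B,C}

u_1(A vs S) = 0
u_1(B vs S) = 7
u_1(C vs S) = 7
u_1(D vs S) = 1
max payoff 7 at {B,C}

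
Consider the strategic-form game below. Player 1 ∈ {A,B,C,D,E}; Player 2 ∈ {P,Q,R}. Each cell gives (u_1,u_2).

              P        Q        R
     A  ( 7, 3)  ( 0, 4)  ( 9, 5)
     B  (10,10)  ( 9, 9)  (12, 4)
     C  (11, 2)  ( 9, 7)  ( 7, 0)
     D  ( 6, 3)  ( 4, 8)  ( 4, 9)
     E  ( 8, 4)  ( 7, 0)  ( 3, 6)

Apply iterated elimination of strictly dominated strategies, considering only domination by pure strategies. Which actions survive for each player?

Remaining: P1:{B,C} P2:{P,Q}

P1 drop A (B beats it: P:10>7 Q:9>0 R:12>9)
P1 drop D (B beats it: P:10>6 Q:9>4 R:12>4)
P1 drop E (B beats it: P:10>8 Q:9>7 R:12>3)
P2 drop R (P beats it: B:10>4 C:2>0)
P1→{B,C} P2→{P,Q}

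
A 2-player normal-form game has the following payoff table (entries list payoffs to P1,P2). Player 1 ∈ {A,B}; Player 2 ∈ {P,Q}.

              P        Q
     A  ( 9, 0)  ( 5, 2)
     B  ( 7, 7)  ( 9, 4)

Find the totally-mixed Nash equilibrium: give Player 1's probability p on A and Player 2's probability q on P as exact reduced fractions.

P1 indiff ⇒ q·9+(1-q)·5 = q·7+(1-q)·9 ⇒ q(2) = (1-q)(4) ⇒ q = 2/3
P2 indiff ⇒ p·0+(1-p)·7 = p·2+(1-p)·4 ⇒ p(-2) = (1-p)(-3) ⇒ p = 3/5

p=3/5, q=2/3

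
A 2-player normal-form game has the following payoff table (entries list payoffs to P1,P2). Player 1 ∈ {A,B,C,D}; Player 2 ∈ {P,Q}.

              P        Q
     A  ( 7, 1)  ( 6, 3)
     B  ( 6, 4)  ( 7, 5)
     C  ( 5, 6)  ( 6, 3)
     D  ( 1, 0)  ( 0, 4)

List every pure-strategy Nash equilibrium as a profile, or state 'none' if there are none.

PSNE = {(B,Q)}

(A,P): not NE [P2→Q gives 3>1]
(A,Q): not NE [P1→B gives 7>6]
(B,P): not NE [P1→A gives 7>6; P2→Q gives 5>4]
(B,Q): NE
(C,P): not NE [P1→A gives 7>5]
(C,Q): not NE [P1→B gives 7>6; P2→P gives 6>3]
(D,P): not NE [P1→A gives 7>1; P2→Q gives 4>0]
(D,Q): not NE [P1→B gives 7>0]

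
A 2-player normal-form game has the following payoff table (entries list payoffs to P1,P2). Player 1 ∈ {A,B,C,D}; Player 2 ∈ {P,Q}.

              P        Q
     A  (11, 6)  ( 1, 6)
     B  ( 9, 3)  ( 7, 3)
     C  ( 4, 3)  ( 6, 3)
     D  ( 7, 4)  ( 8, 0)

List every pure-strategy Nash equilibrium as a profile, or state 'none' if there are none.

PSNE = {(A,P)}

(A,P): NE
(A,Q): not NE [P1→D gives 8>1]
(B,P): not NE [P1→A gives 11>9]
(B,Q): not NE [P1→D gives 8>7]
(C,P): not NE [P1→A gives 11>4]
(C,Q): not NE [P1→D gives 8>6]
(D,P): not NE [P1→A gives 11>7]
(D,Q): not NE [P2→P gives 4>0]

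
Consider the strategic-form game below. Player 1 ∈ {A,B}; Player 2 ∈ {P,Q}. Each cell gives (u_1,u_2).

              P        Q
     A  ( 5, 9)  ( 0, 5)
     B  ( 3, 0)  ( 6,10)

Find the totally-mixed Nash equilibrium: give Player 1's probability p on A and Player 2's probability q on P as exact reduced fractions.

P1 indiff ⇒ q·5+(1-q)·0 = q·3+(1-q)·6 ⇒ q(2) = (1-q)(6) ⇒ q = 3/4
P2 indiff ⇒ p·9+(1-p)·0 = p·5+(1-p)·10 ⇒ p(4) = (1-p)(10) ⇒ p = 5/7

(p,q) = (5/7, 3/4)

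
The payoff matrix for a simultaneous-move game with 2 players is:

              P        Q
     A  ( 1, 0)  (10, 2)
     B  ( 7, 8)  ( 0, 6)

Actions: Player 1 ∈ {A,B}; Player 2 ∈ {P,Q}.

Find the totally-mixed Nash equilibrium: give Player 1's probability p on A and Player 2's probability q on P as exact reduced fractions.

(p,q) = (1/2, 5/8)

P1 indiff ⇒ q·1+(1-q)·10 = q·7+(1-q)·0 ⇒ q(-6) = (1-q)(-10) ⇒ q = 5/8
P2 indiff ⇒ p·0+(1-p)·8 = p·2+(1-p)·6 ⇒ p(-2) = (1-p)(-2) ⇒ p = 1/2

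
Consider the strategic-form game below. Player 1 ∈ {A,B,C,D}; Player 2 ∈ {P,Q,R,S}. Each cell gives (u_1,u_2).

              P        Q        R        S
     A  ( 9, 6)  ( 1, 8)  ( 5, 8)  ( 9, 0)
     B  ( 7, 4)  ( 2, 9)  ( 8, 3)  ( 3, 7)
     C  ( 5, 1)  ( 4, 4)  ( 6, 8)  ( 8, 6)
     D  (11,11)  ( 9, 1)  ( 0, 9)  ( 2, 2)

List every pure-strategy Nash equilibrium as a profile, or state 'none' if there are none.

(A,P): not NE [P1→D gives 11>9; P2→R gives 8>6]
(A,Q): not NE [P1→D gives 9>1]
(A,R): not NE [P1→B gives 8>5]
(A,S): not NE [P2→R gives 8>0]
(B,P): not NE [P1→D gives 11>7; P2→Q gives 9>4]
(B,Q): not NE [P1→D gives 9>2]
(B,R): not NE [P2→Q gives 9>3]
(B,S): not NE [P1→A gives 9>3; P2→Q gives 9>7]
(C,P): not NE [P1→D gives 11>5; P2→R gives 8>1]
(C,Q): not NE [P1→D gives 9>4; P2→R gives 8>4]
(C,R): not NE [P1→B gives 8>6]
(C,S): not NE [P1→A gives 9>8; P2→R gives 8>6]
(D,P): NE
(D,Q): not NE [P2→P gives 11>1]
(D,R): not NE [P1→B gives 8>0; P2→P gives 11>9]
(D,S): not NE [P1→A gives 9>2; P2→P gives 11>2]

NE set: (D,P)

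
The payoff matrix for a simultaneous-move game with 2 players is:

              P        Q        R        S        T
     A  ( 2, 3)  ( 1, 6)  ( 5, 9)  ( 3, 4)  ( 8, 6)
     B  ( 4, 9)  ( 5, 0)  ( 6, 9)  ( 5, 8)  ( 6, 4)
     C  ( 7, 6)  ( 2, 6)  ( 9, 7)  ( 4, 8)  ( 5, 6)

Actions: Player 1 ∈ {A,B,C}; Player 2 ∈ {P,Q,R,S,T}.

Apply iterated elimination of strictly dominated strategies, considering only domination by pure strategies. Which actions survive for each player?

IESDS → P1:{B,C} P2:{P,R,S}

P2 drop Q (R beats it: A:9>6 B:9>0 C:7>6)
P2 drop T (R beats it: A:9>6 B:9>4 C:7>6)
P1 drop A (B beats it: P:4>2 R:6>5 S:5>3)
P1→{B,C} P2→{P,R,S}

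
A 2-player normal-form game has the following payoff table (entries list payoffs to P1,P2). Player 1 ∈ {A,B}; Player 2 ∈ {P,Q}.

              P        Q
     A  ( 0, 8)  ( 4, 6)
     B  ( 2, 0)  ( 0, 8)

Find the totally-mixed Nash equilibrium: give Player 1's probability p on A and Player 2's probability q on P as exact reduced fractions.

P1 indiff ⇒ q·0+(1-q)·4 = q·2+(1-q)·0 ⇒ q(-2) = (1-q)(-4) ⇒ q = 2/3
P2 indiff ⇒ p·8+(1-p)·0 = p·6+(1-p)·8 ⇒ p(2) = (1-p)(8) ⇒ p = 4/5

P1 mixes 4/5 on A; P2 mixes 2/3 on P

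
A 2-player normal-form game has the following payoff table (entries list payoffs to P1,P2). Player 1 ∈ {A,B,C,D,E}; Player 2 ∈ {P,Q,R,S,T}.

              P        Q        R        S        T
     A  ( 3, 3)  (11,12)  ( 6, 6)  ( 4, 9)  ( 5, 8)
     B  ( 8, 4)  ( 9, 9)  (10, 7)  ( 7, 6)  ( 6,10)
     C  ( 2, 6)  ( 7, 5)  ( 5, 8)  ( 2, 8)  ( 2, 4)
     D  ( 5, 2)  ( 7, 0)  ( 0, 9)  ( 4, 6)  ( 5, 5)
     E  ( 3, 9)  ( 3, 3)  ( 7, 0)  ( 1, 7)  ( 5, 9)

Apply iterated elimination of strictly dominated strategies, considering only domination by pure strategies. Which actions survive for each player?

Remaining: P1:{A,B} P2:{Q,T}

P1 drop C (A beats it: P:3>2 Q:11>7 R:6>5 S:4>2 T:5>2)
P1 drop D (B beats it: P:8>5 Q:9>7 R:10>0 S:7>4 T:6>5)
P1 drop E (B beats it: P:8>3 Q:9>3 R:10>7 S:7>1 T:6>5)
P2 drop P (Q beats it: A:12>3 B:9>4)
P2 drop R (Q beats it: A:12>6 B:9>7)
P2 drop S (Q beats it: A:12>9 B:9>6)
P1→{A,B} P2→{Q,T}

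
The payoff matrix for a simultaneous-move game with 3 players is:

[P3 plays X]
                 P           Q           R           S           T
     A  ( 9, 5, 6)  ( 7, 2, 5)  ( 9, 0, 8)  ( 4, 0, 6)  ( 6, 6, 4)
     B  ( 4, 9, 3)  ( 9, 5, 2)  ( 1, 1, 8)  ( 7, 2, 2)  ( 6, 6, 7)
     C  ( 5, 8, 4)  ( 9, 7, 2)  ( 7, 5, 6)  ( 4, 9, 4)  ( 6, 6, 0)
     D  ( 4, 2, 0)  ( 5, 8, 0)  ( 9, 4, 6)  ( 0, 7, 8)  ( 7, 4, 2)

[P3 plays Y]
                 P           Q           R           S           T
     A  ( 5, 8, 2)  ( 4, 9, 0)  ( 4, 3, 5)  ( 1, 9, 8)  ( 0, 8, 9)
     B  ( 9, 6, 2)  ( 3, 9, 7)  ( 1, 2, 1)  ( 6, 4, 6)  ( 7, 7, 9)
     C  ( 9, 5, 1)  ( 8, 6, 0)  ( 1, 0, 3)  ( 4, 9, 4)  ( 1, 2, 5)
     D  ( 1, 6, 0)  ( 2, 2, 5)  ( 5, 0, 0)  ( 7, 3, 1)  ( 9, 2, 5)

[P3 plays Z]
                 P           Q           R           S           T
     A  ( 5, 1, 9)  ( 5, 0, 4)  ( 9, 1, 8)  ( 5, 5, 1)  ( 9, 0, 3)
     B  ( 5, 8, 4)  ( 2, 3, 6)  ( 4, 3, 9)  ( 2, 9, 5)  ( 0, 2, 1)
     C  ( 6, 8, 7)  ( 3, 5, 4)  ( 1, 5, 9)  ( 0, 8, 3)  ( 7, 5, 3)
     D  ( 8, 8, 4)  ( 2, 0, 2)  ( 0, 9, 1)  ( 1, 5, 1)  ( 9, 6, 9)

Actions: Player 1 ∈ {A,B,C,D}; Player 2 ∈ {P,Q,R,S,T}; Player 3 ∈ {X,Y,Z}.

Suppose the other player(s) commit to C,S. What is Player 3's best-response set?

argmax u_3 = {X,Y}

u_3(X vs C,S) = 4
u_3(Y vs C,S) = 4
u_3(Z vs C,S) = 3
max payoff 4 at {X,Y}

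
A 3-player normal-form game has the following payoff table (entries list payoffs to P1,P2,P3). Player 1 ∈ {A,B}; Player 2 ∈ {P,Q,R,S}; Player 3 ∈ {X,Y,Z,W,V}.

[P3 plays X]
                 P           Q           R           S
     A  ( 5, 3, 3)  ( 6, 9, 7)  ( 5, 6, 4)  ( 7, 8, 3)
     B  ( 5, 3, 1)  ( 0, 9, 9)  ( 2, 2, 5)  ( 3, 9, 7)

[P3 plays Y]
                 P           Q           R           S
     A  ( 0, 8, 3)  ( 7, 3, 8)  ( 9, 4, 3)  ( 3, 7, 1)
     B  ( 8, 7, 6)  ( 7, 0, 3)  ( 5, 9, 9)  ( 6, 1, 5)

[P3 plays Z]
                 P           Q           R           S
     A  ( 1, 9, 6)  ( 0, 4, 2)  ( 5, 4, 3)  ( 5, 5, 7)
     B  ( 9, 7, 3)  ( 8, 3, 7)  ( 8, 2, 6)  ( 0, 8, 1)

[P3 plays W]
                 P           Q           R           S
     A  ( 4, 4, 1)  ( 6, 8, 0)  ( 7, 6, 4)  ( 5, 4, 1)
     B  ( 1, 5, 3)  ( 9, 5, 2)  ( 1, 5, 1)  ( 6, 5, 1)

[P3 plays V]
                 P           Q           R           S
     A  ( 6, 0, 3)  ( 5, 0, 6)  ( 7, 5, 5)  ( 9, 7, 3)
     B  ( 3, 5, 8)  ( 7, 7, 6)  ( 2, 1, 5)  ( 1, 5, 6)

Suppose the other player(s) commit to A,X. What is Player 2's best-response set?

u_2(P vs A,X) = 3
u_2(Q vs A,X) = 9
u_2(R vs A,X) = 6
u_2(S vs A,X) = 8
max payoff 9 at {Q}

BR_2 = {Q}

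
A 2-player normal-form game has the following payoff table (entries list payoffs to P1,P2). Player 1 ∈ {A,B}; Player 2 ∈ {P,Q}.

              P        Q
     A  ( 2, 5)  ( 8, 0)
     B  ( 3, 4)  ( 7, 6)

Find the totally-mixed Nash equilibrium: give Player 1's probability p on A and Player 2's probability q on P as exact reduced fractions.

P1 mixes 2/7 on A; P2 mixes 1/2 on P

P1 indiff ⇒ q·2+(1-q)·8 = q·3+(1-q)·7 ⇒ q(-1) = (1-q)(-1) ⇒ q = 1/2
P2 indiff ⇒ p·5+(1-p)·4 = p·0+(1-p)·6 ⇒ p(5) = (1-p)(2) ⇒ p = 2/7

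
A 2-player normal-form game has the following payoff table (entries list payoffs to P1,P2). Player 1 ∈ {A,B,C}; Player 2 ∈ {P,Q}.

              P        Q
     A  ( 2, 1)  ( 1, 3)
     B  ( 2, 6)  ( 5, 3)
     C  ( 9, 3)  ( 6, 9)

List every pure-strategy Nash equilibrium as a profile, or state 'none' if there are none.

(A,P): not NE [P1→C gives 9>2; P2→Q gives 3>1]
(A,Q): not NE [P1→C gives 6>1]
(B,P): not NE [P1→C gives 9>2]
(B,Q): not NE [P1→C gives 6>5; P2→P gives 6>3]
(C,P): not NE [P2→Q gives 9>3]
(C,Q): NE

PSNE = {(C,Q)}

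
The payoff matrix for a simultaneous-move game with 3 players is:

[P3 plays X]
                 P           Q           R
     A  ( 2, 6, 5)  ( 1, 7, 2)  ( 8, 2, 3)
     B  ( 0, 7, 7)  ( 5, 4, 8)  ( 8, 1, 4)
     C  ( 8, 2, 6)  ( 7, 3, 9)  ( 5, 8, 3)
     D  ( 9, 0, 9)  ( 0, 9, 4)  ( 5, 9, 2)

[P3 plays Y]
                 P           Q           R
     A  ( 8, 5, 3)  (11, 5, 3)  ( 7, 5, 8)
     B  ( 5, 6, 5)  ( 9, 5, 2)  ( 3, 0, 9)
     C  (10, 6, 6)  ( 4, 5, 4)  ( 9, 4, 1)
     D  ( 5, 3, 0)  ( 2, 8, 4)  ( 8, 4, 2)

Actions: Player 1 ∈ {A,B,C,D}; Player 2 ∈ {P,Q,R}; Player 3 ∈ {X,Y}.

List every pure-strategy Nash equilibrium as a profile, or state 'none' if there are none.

Nash profiles: (A,Q,Y), (C,P,Y)

(A,P,X): not NE [P1→D gives 9>2; P2→Q gives 7>6]
(A,P,Y): not NE [P1→C gives 10>8; P3→X gives 5>3]
(A,Q,X): not NE [P1→C gives 7>1; P3→Y gives 3>2]
(A,Q,Y): NE
(A,R,X): not NE [P2→Q gives 7>2; P3→Y gives 8>3]
(A,R,Y): not NE [P1→C gives 9>7]
(B,P,X): not NE [P1→D gives 9>0]
(B,P,Y): not NE [P1→C gives 10>5; P3→X gives 7>5]
(B,Q,X): not NE [P1→C gives 7>5; P2→P gives 7>4]
(B,Q,Y): not NE [P1→A gives 11>9; P2→P gives 6>5; P3→X gives 8>2]
(B,R,X): not NE [P2→P gives 7>1; P3→Y gives 9>4]
(B,R,Y): not NE [P1→C gives 9>3; P2→P gives 6>0]
(C,P,X): not NE [P1→D gives 9>8; P2→R gives 8>2]
(C,P,Y): NE
(C,Q,X): not NE [P2→R gives 8>3]
(C,Q,Y): not NE [P1→A gives 11>4; P2→P gives 6>5; P3→X gives 9>4]
(C,R,X): not NE [P1→B gives 8>5]
(C,R,Y): not NE [P2→P gives 6>4; P3→X gives 3>1]
(D,P,X): not NE [P2→R gives 9>0]
(D,P,Y): not NE [P1→C gives 10>5; P2→Q gives 8>3; P3→X gives 9>0]
(D,Q,X): not NE [P1→C gives 7>0]
(D,Q,Y): not NE [P1→A gives 11>2]
(D,R,X): not NE [P1→B gives 8>5]
(D,R,Y): not NE [P1→C gives 9>8; P2→Q gives 8>4]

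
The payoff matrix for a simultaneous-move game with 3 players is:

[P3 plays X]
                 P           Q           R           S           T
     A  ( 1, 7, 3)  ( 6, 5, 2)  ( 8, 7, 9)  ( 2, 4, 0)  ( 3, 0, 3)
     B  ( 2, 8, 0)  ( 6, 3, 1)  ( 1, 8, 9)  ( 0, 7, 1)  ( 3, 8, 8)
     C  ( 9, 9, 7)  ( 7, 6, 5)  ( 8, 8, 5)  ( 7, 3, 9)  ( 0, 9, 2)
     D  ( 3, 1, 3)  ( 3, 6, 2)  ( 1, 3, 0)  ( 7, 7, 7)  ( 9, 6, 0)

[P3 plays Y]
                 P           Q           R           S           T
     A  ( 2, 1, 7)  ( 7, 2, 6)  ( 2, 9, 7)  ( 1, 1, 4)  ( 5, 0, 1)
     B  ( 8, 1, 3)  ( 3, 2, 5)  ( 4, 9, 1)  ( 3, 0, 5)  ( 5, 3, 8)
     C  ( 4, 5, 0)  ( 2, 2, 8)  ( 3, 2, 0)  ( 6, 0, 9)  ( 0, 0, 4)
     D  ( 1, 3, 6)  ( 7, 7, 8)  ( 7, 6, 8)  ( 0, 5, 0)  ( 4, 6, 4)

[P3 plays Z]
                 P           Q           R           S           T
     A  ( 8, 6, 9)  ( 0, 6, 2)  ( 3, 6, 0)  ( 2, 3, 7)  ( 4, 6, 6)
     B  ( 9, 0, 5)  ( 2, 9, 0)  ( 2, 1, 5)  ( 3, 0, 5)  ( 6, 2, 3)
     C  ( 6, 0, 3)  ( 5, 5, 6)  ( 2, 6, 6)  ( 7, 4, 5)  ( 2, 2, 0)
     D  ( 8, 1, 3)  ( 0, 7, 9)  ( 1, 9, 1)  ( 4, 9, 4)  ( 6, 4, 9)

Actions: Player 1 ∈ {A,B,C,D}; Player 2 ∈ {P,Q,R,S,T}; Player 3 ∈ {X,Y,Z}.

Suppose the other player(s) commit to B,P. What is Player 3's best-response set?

P3 best: {Z}

u_3(X vs B,P) = 0
u_3(Y vs B,P) = 3
u_3(Z vs B,P) = 5
max payoff 5 at {Z}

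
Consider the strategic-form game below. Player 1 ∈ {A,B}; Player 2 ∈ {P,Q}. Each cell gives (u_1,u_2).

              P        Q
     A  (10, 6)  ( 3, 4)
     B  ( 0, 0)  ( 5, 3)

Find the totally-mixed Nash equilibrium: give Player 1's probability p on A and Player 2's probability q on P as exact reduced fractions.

(p,q) = (3/5, 1/6)

P1 indiff ⇒ q·10+(1-q)·3 = q·0+(1-q)·5 ⇒ q(10) = (1-q)(2) ⇒ q = 1/6
P2 indiff ⇒ p·6+(1-p)·0 = p·4+(1-p)·3 ⇒ p(2) = (1-p)(3) ⇒ p = 3/5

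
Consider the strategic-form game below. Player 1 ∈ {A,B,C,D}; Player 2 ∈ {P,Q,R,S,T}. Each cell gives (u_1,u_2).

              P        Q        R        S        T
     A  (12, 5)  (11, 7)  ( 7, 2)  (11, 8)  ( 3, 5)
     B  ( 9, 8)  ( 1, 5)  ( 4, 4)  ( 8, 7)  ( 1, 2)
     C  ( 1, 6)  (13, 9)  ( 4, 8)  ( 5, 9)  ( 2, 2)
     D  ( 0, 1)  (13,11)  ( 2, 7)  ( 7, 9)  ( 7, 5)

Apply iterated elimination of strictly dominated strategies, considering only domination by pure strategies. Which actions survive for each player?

P1 drop B (A beats it: P:12>9 Q:11>1 R:7>4 S:11>8 T:3>1)
P2 drop P (Q beats it: A:7>5 C:9>6 D:11>1)
P2 drop R (Q beats it: A:7>2 C:9>8 D:11>7)
P2 drop T (Q beats it: A:7>5 C:9>2 D:11>5)
P1→{A,C,D} P2→{Q,S}

IESDS → P1:{A,C,D} P2:{Q,S}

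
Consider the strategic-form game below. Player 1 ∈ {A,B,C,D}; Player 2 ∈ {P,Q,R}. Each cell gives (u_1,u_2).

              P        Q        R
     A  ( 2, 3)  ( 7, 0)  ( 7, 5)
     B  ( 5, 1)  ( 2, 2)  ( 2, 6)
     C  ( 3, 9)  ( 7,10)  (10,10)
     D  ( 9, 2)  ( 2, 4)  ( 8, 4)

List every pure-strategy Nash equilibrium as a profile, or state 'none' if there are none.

(A,P): not NE [P1→D gives 9>2; P2→R gives 5>3]
(A,Q): not NE [P2→R gives 5>0]
(A,R): not NE [P1→C gives 10>7]
(B,P): not NE [P1→D gives 9>5; P2→R gives 6>1]
(B,Q): not NE [P1→C gives 7>2; P2→R gives 6>2]
(B,R): not NE [P1→C gives 10>2]
(C,P): not NE [P1→D gives 9>3; P2→R gives 10>9]
(C,Q): NE
(C,R): NE
(D,P): not NE [P2→R gives 4>2]
(D,Q): not NE [P1→C gives 7>2]
(D,R): not NE [P1→C gives 10>8]

PSNE = {(C,Q), (C,R)}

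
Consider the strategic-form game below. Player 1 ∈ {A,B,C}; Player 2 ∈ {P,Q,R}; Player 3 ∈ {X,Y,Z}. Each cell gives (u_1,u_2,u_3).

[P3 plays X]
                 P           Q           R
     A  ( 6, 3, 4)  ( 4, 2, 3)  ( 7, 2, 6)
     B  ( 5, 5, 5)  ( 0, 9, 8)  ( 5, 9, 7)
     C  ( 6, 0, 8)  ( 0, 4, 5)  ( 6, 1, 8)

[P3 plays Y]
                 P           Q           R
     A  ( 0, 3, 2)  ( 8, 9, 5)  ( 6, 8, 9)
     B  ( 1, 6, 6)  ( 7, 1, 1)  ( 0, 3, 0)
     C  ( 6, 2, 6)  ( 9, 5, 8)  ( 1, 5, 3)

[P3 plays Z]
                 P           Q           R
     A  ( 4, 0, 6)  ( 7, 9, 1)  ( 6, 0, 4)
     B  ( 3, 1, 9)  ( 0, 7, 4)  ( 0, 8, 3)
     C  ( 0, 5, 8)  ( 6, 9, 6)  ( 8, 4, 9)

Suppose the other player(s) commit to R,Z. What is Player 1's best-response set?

u_1(A vs R,Z) = 6
u_1(B vs R,Z) = 0
u_1(C vs R,Z) = 8
max payoff 8 at {C}

argmax u_1 = {C}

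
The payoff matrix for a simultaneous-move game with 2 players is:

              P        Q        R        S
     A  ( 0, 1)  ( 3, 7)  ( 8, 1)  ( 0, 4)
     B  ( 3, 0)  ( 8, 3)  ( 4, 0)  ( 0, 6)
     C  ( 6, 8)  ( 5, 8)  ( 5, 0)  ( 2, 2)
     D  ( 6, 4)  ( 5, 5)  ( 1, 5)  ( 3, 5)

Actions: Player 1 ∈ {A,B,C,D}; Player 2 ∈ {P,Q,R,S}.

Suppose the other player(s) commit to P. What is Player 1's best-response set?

u_1(A vs P) = 0
u_1(B vs P) = 3
u_1(C vs P) = 6
u_1(D vs P) = 6
max payoff 6 at {C,D}

P1 best: {C,D}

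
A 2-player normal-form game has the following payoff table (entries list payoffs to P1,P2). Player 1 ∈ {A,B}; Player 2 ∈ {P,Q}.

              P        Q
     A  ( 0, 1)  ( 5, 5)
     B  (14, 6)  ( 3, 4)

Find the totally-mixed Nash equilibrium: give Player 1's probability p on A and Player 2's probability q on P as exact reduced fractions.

P1 mixes 1/3 on A; P2 mixes 1/8 on P

P1 indiff ⇒ q·0+(1-q)·5 = q·14+(1-q)·3 ⇒ q(-14) = (1-q)(-2) ⇒ q = 1/8
P2 indiff ⇒ p·1+(1-p)·6 = p·5+(1-p)·4 ⇒ p(-4) = (1-p)(-2) ⇒ p = 1/3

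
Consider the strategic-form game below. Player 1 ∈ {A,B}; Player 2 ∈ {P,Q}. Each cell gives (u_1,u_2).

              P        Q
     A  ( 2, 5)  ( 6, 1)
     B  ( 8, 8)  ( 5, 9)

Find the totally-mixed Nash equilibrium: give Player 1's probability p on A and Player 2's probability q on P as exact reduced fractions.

P1 mixes 1/5 on A; P2 mixes 1/7 on P

P1 indiff ⇒ q·2+(1-q)·6 = q·8+(1-q)·5 ⇒ q(-6) = (1-q)(-1) ⇒ q = 1/7
P2 indiff ⇒ p·5+(1-p)·8 = p·1+(1-p)·9 ⇒ p(4) = (1-p)(1) ⇒ p = 1/5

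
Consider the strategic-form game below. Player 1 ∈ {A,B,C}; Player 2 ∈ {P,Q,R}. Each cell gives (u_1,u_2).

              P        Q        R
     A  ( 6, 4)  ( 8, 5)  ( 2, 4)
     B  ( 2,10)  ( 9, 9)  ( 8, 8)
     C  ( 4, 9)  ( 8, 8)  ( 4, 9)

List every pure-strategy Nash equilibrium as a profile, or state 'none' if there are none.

No pure NE.

(A,P): not NE [P2→Q gives 5>4]
(A,Q): not NE [P1→B gives 9>8]
(A,R): not NE [P1→B gives 8>2; P2→Q gives 5>4]
(B,P): not NE [P1→A gives 6>2]
(B,Q): not NE [P2→P gives 10>9]
(B,R): not NE [P2→P gives 10>8]
(C,P): not NE [P1→A gives 6>4]
(C,Q): not NE [P1→B gives 9>8; P2→R gives 9>8]
(C,R): not NE [P1→B gives 8>4]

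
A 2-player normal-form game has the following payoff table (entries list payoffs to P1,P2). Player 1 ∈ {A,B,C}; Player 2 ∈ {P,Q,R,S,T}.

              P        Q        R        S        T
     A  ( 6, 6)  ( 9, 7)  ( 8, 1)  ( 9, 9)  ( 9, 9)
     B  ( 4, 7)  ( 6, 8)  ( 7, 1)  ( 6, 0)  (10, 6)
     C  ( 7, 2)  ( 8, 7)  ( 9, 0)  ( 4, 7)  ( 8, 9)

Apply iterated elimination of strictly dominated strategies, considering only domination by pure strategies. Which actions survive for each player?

IESDS → P1:{A,B} P2:{Q,S,T}

P2 drop P (Q beats it: A:7>6 B:8>7 C:7>2)
P2 drop R (Q beats it: A:7>1 B:8>1 C:7>0)
P1 drop C (A beats it: Q:9>8 S:9>4 T:9>8)
P1→{A,B} P2→{Q,S,T}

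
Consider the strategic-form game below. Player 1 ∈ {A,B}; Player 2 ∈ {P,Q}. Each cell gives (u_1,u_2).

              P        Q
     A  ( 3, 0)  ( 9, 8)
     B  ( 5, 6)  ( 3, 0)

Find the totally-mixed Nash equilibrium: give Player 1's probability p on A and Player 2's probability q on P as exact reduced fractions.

(p,q) = (3/7, 3/4)

P1 indiff ⇒ q·3+(1-q)·9 = q·5+(1-q)·3 ⇒ q(-2) = (1-q)(-6) ⇒ q = 3/4
P2 indiff ⇒ p·0+(1-p)·6 = p·8+(1-p)·0 ⇒ p(-8) = (1-p)(-6) ⇒ p = 3/7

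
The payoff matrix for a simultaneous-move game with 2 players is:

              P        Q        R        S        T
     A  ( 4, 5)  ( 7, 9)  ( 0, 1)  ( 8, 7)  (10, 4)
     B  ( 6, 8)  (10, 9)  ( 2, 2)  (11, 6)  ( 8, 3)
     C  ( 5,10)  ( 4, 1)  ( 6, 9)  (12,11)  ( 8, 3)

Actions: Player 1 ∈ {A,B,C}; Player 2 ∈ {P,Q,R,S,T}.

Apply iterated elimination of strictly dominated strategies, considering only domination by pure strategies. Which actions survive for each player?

P2 drop R (P beats it: A:5>1 B:8>2 C:10>9)
P2 drop T (P beats it: A:5>4 B:8>3 C:10>3)
P1 drop A (B beats it: P:6>4 Q:10>7 S:11>8)
P1→{B,C} P2→{P,Q,S}

Remaining: P1:{B,C} P2:{P,Q,S}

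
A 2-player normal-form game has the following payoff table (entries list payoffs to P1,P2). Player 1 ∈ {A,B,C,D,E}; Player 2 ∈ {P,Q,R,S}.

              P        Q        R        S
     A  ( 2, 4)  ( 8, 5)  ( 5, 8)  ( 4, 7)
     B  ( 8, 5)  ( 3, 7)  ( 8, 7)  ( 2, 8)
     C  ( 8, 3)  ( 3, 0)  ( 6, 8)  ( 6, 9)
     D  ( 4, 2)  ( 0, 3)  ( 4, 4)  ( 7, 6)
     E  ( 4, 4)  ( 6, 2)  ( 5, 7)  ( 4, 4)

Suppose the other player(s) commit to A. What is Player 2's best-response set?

argmax u_2 = {R}

u_2(P vs A) = 4
u_2(Q vs A) = 5
u_2(R vs A) = 8
u_2(S vs A) = 7
max payoff 8 at {R}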